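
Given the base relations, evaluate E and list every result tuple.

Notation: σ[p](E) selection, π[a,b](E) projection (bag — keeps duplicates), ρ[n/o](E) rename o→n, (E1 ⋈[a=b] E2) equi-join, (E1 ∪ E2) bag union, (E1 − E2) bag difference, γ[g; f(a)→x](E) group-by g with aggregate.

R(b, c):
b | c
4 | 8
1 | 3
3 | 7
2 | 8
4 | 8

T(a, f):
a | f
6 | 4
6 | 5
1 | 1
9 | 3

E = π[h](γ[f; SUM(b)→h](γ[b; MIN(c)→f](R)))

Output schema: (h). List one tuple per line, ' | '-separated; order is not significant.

Stepwise |·|:
  R → 5
  γ[b; MIN(c)→f](R) → 4
  γ[f; SUM(b)→h](γ[b; MIN(c)→f](R)) → 3
  π[h](γ[f; SUM(b)→h](γ[b; MIN(c)→f](R))) → 3

== RESULT ==
h
1
3
6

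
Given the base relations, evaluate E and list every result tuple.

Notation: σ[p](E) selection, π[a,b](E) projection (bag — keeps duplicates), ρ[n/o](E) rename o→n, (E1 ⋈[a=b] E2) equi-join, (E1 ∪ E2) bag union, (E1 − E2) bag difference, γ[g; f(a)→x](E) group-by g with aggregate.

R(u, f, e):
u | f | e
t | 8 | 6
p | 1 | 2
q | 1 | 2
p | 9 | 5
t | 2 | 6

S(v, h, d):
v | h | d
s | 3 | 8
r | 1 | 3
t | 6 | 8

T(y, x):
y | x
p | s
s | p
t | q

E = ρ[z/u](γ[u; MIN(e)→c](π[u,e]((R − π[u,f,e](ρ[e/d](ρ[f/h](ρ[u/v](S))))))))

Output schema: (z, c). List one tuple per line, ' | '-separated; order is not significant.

Subexpression sizes:
  R → 5
  S → 3
  ρ[u/v](S) → 3
  ρ[f/h](ρ[u/v](S)) → 3
  ρ[e/d](ρ[f/h](ρ[u/v](S))) → 3
  π[u,f,e](ρ[e/d](ρ[f/h](ρ[u/v](S)))) → 3
  (R − π[u,f,e](ρ[e/d](ρ[f/h](ρ[u/v](S))))) → 5
  π[u,e]((R − π[u,f,e](ρ[e/d](ρ[f/h](ρ[u/v](S)))))) → 5
  γ[u; MIN(e)→c](π[u,e]((R − π[u,f,e](ρ[e/d](ρ[f/h](ρ[u/v](S))))))) → 3
  ρ[z/u](γ[u; MIN(e)→c](π[u,e]((R − π[u,f,e](ρ[e/d](ρ[f/h](ρ[u/v](S)))))))) → 3

== RESULT ==
z | c
p | 2
q | 2
t | 6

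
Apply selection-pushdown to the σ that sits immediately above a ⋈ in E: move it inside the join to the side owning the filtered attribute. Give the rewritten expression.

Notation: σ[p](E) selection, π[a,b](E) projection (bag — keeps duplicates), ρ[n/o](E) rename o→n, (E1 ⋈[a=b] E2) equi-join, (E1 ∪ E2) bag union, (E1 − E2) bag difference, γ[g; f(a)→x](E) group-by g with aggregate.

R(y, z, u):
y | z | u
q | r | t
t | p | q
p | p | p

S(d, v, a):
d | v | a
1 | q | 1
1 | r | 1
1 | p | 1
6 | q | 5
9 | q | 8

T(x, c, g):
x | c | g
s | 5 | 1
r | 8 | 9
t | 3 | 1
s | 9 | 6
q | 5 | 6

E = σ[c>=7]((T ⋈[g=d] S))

σ filters on c, owned by the left side.
E' = (σ[c>=7](T) ⋈[g=d] S)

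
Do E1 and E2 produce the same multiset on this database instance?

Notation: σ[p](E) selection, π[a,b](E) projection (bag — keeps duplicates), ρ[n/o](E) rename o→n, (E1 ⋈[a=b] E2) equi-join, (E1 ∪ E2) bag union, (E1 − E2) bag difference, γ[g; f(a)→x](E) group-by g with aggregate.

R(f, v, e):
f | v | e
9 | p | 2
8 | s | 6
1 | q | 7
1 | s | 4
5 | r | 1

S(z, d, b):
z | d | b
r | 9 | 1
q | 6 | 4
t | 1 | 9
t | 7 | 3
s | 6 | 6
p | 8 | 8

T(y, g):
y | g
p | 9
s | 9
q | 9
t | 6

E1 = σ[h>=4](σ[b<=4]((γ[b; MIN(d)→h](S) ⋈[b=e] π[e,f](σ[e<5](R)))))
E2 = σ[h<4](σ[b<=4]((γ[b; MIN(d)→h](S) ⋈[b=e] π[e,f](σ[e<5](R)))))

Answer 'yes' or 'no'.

E1 stepwise |·|:
  S → 6
  γ[b; MIN(d)→h](S) → 6
  R → 5
  σ[e<5](R) → 3
  π[e,f](σ[e<5](R)) → 3
  (γ[b; MIN(d)→h](S) ⋈[b=e] π[e,f](σ[e<5](R))) → 2
  σ[b<=4]((γ[b; MIN(d)→h](S) ⋈[b=e] π[e,f](σ[e<5](R)))) → 2
  σ[h>=4](σ[b<=4]((γ[b; MIN(d)→h](S) ⋈[b=e] π[e,f](σ[e<5](R))))) → 2
E2 stepwise |·|:
  S → 6
  γ[b; MIN(d)→h](S) → 6
  R → 5
  σ[e<5](R) → 3
  π[e,f](σ[e<5](R)) → 3
  (γ[b; MIN(d)→h](S) ⋈[b=e] π[e,f](σ[e<5](R))) → 2
  σ[b<=4]((γ[b; MIN(d)→h](S) ⋈[b=e] π[e,f](σ[e<5](R)))) → 2
  σ[h<4](σ[b<=4]((γ[b; MIN(d)→h](S) ⋈[b=e] π[e,f](σ[e<5](R))))) → 0

E1 result:
b | h | e | f
1 | 9 | 1 | 5
4 | 6 | 4 | 1
E2 result:
b | h | e | f
(0 rows)
Witness: (4, 6, 4, 1) appears 1× in E1 but 0× in E2.

no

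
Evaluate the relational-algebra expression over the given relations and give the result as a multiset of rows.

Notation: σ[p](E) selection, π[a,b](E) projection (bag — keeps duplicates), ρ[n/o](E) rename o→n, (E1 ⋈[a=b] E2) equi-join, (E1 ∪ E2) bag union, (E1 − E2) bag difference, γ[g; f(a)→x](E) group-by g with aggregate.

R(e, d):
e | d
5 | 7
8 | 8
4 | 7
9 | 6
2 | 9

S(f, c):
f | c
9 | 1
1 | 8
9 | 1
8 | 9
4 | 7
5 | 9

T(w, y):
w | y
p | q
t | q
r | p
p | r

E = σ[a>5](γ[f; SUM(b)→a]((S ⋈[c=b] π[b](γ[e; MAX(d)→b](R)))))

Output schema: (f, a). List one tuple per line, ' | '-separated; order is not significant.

Subexpression sizes:
  S → 6
  R → 5
  γ[e; MAX(d)→b](R) → 5
  π[b](γ[e; MAX(d)→b](R)) → 5
  (S ⋈[c=b] π[b](γ[e; MAX(d)→b](R))) → 5
  γ[f; SUM(b)→a]((S ⋈[c=b] π[b](γ[e; MAX(d)→b](R)))) → 4
  σ[a>5](γ[f; SUM(b)→a]((S ⋈[c=b] π[b](γ[e; MAX(d)→b](R))))) → 4

== RESULT ==
f | a
1 | 8
4 | 14
5 | 9
8 | 9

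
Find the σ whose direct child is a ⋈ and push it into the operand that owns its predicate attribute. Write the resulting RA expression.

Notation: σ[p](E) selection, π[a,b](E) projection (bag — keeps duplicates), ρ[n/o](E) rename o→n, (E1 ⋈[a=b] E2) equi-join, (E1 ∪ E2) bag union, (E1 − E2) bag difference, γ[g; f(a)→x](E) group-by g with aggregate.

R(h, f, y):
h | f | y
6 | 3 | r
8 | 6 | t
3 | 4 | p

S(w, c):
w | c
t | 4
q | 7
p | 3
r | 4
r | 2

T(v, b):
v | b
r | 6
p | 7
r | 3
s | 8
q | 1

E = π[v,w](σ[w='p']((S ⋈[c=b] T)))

σ filters on w, owned by the left side.
E' = π[v,w]((σ[w='p'](S) ⋈[c=b] T))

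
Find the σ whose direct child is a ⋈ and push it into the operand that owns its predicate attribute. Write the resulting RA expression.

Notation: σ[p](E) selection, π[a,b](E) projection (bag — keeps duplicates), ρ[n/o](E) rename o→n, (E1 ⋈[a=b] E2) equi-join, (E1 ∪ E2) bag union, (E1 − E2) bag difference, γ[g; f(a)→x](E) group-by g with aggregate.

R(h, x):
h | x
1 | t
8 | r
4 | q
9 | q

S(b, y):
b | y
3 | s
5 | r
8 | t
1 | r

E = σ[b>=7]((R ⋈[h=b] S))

σ filters on b, owned by the right side.
E' = (R ⋈[h=b] σ[b>=7](S))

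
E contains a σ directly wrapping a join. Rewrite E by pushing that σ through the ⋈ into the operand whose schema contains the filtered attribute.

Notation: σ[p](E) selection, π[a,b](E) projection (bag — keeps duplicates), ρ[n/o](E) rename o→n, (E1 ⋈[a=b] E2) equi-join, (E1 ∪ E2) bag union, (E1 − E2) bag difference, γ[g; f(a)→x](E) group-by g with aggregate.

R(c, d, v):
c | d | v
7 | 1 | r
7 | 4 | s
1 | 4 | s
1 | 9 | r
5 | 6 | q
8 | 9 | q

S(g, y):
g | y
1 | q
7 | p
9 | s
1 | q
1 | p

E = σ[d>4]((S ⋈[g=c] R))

σ filters on d, owned by the right side.
E' = (S ⋈[g=c] σ[d>4](R))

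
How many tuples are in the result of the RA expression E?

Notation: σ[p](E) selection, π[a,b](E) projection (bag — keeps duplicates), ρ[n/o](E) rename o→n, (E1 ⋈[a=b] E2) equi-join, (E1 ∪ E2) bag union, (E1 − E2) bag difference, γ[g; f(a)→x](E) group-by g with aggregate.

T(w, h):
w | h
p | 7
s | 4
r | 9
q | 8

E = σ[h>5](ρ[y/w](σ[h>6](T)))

Per-node cardinality:
  T → 4
  σ[h>6](T) → 3
  ρ[y/w](σ[h>6](T)) → 3
  σ[h>5](ρ[y/w](σ[h>6](T))) → 3

|E| = 3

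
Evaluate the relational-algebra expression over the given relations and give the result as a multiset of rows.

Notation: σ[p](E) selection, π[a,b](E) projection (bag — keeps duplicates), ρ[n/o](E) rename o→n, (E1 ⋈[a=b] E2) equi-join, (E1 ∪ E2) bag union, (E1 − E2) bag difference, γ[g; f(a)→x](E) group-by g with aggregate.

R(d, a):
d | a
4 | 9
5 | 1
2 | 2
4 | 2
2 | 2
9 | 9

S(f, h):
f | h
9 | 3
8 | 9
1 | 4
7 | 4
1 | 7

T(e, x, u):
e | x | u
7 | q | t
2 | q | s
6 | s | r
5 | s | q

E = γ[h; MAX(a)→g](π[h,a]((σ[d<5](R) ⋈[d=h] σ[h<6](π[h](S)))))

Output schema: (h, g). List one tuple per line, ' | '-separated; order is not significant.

Row counts bottom-up:
  R → 6
  σ[d<5](R) → 4
  S → 5
  π[h](S) → 5
  σ[h<6](π[h](S)) → 3
  (σ[d<5](R) ⋈[d=h] σ[h<6](π[h](S))) → 4
  π[h,a]((σ[d<5](R) ⋈[d=h] σ[h<6](π[h](S)))) → 4
  γ[h; MAX(a)→g](π[h,a]((σ[d<5](R) ⋈[d=h] σ[h<6](π[h](S))))) → 1

== RESULT ==
h | g
4 | 9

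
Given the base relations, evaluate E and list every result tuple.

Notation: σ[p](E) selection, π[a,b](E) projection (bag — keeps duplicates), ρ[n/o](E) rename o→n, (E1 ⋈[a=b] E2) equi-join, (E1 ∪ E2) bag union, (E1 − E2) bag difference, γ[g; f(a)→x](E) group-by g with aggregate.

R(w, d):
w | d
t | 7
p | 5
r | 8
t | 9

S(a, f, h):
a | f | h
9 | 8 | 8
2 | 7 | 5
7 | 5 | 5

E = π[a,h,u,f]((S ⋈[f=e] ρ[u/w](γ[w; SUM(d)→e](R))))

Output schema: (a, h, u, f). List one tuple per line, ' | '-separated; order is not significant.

Row counts bottom-up:
  S → 3
  R → 4
  γ[w; SUM(d)→e](R) → 3
  ρ[u/w](γ[w; SUM(d)→e](R)) → 3
  (S ⋈[f=e] ρ[u/w](γ[w; SUM(d)→e](R))) → 2
  π[a,h,u,f]((S ⋈[f=e] ρ[u/w](γ[w; SUM(d)→e](R)))) → 2

== RESULT ==
a | h | u | f
7 | 5 | p | 5
9 | 8 | r | 8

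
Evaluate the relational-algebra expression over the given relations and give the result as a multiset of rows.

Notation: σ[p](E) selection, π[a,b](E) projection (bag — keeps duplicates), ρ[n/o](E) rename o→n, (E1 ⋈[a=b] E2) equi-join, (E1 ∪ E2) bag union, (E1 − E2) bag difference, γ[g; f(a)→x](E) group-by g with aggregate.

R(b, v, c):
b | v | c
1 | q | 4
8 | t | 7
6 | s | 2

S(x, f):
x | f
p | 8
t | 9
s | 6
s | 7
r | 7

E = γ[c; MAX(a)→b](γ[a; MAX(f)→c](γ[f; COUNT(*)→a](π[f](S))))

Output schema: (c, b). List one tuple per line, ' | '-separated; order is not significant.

Row counts bottom-up:
  S → 5
  π[f](S) → 5
  γ[f; COUNT(*)→a](π[f](S)) → 4
  γ[a; MAX(f)→c](γ[f; COUNT(*)→a](π[f](S))) → 2
  γ[c; MAX(a)→b](γ[a; MAX(f)→c](γ[f; COUNT(*)→a](π[f](S)))) → 2

== RESULT ==
c | b
7 | 2
9 | 1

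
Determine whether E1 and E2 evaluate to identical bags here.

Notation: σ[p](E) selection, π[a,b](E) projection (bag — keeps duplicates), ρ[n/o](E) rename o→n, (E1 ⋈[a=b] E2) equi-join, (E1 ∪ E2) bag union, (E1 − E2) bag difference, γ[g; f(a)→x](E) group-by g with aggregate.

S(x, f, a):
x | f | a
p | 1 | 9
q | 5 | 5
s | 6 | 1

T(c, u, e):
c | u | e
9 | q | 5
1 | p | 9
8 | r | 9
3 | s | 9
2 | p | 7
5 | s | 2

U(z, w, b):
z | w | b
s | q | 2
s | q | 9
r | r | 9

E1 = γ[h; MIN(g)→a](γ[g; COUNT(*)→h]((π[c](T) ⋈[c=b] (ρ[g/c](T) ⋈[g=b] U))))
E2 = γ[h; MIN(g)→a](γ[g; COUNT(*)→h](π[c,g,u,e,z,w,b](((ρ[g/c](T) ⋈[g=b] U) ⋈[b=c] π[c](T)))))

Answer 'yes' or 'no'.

E1 per-node cardinality:
  T → 6
  π[c](T) → 6
  T → 6
  ρ[g/c](T) → 6
  U → 3
  (ρ[g/c](T) ⋈[g=b] U) → 3
  (π[c](T) ⋈[c=b] (ρ[g/c](T) ⋈[g=b] U)) → 3
  γ[g; COUNT(*)→h]((π[c](T) ⋈[c=b] (ρ[g/c](T) ⋈[g=b] U))) → 2
  γ[h; MIN(g)→a](γ[g; COUNT(*)→h]((π[c](T) ⋈[c=b] (ρ[g/c](T) ⋈[g=b] U)))) → 2
E2 per-node cardinality:
  T → 6
  ρ[g/c](T) → 6
  U → 3
  (ρ[g/c](T) ⋈[g=b] U) → 3
  T → 6
  π[c](T) → 6
  ((ρ[g/c](T) ⋈[g=b] U) ⋈[b=c] π[c](T)) → 3
  π[c,g,u,e,z,w,b](((ρ[g/c](T) ⋈[g=b] U) ⋈[b=c] π[c](T))) → 3
  γ[g; COUNT(*)→h](π[c,g,u,e,z,w,b](((ρ[g/c](T) ⋈[g=b] U) ⋈[b=c] π[c](T)))) → 2
  γ[h; MIN(g)→a](γ[g; COUNT(*)→h](π[c,g,u,e,z,w,b](((ρ[g/c](T) ⋈[g=b] U) ⋈[b=c] π[c](T))))) → 2

E1 and E2 produce the same multiset:
h | a
1 | 2
2 | 9

yes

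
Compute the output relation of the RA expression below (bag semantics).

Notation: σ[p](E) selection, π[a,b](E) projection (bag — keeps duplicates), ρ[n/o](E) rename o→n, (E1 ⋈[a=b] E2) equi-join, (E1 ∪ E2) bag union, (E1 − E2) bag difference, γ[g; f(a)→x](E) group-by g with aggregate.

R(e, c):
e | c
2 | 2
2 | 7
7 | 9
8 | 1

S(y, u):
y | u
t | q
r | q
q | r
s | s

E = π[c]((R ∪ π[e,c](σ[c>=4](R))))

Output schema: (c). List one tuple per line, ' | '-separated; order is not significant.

Subexpression sizes:
  R → 4
  R → 4
  σ[c>=4](R) → 2
  π[e,c](σ[c>=4](R)) → 2
  (R ∪ π[e,c](σ[c>=4](R))) → 6
  π[c]((R ∪ π[e,c](σ[c>=4](R)))) → 6

== RESULT ==
c
1
2
7
7
9
9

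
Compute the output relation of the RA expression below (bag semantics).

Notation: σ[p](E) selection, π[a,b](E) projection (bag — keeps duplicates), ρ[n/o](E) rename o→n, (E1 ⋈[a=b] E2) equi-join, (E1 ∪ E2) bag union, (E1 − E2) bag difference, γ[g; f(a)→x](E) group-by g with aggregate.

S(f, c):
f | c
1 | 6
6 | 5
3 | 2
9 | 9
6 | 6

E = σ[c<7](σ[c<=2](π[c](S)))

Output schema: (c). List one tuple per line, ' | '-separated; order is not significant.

Stepwise |·|:
  S → 5
  π[c](S) → 5
  σ[c<=2](π[c](S)) → 1
  σ[c<7](σ[c<=2](π[c](S))) → 1

== RESULT ==
c
2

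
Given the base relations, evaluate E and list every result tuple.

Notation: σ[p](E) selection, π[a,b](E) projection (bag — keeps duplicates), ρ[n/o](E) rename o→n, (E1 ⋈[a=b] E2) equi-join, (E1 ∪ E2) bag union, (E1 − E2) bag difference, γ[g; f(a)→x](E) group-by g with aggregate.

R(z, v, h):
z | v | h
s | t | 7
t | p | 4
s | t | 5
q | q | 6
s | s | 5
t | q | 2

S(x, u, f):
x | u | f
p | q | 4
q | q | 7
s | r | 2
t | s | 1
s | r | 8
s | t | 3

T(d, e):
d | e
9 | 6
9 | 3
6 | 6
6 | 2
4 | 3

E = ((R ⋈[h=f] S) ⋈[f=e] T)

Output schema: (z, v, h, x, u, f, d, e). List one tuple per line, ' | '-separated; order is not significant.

Subexpression sizes:
  R → 6
  S → 6
  (R ⋈[h=f] S) → 3
  T → 5
  ((R ⋈[h=f] S) ⋈[f=e] T) → 1

== RESULT ==
z | v | h | x | u | f | d | e
t | q | 2 | s | r | 2 | 6 | 2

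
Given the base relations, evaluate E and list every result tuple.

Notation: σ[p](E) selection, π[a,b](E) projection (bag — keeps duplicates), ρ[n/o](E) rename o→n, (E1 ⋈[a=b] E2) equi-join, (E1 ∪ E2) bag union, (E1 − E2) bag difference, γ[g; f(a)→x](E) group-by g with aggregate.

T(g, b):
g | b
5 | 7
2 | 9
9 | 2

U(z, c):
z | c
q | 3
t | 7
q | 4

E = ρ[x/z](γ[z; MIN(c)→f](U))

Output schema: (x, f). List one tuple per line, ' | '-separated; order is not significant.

Row counts bottom-up:
  U → 3
  γ[z; MIN(c)→f](U) → 2
  ρ[x/z](γ[z; MIN(c)→f](U)) → 2

== RESULT ==
x | f
q | 3
t | 7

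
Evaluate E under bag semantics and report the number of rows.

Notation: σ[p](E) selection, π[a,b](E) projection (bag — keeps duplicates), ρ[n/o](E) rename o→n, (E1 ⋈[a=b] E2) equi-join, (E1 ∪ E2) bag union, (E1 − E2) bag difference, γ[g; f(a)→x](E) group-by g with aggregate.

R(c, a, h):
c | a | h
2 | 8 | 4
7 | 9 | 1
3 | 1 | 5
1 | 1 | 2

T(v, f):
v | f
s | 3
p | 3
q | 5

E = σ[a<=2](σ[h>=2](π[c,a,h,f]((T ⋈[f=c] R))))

Stepwise |·|:
  T → 3
  R → 4
  (T ⋈[f=c] R) → 2
  π[c,a,h,f]((T ⋈[f=c] R)) → 2
  σ[h>=2](π[c,a,h,f]((T ⋈[f=c] R))) → 2
  σ[a<=2](σ[h>=2](π[c,a,h,f]((T ⋈[f=c] R)))) → 2

|E| = 2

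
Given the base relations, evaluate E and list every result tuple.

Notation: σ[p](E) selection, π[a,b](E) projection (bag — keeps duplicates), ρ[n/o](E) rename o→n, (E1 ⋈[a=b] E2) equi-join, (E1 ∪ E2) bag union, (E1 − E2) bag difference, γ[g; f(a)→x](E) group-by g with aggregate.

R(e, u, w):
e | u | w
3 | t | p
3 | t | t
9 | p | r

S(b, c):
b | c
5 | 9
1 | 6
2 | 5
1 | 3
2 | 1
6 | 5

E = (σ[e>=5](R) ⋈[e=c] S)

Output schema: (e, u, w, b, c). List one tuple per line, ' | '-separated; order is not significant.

Row counts bottom-up:
  R → 3
  σ[e>=5](R) → 1
  S → 6
  (σ[e>=5](R) ⋈[e=c] S) → 1

== RESULT ==
e | u | w | b | c
9 | p | r | 5 | 9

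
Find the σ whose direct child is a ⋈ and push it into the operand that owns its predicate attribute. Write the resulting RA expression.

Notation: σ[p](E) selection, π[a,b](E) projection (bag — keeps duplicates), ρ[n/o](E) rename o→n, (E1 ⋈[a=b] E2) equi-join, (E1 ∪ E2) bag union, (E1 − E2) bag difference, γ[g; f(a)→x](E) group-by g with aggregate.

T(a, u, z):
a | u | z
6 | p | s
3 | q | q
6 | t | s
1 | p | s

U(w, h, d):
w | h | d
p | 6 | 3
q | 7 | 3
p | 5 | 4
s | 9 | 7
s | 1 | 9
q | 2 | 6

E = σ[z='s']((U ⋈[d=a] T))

σ filters on z, owned by the right side.
E' = (U ⋈[d=a] σ[z='s'](T))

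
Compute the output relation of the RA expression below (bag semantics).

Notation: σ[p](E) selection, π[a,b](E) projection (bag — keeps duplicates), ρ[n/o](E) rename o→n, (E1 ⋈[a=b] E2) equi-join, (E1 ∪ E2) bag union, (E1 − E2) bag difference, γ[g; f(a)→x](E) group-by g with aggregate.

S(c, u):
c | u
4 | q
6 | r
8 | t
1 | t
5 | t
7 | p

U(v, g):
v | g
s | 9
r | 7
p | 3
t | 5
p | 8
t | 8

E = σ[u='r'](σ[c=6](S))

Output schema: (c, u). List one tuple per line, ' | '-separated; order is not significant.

Row counts bottom-up:
  S → 6
  σ[c=6](S) → 1
  σ[u='r'](σ[c=6](S)) → 1

== RESULT ==
c | u
6 | r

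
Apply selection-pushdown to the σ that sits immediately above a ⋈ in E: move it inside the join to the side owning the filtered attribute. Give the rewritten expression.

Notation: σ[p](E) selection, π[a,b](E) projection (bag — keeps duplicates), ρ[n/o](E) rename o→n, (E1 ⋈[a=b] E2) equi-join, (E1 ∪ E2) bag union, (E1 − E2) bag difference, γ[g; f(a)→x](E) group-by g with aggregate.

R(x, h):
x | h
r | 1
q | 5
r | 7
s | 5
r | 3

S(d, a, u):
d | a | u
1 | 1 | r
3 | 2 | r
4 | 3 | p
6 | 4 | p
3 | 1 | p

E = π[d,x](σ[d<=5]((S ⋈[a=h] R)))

σ filters on d, owned by the left side.
E' = π[d,x]((σ[d<=5](S) ⋈[a=h] R))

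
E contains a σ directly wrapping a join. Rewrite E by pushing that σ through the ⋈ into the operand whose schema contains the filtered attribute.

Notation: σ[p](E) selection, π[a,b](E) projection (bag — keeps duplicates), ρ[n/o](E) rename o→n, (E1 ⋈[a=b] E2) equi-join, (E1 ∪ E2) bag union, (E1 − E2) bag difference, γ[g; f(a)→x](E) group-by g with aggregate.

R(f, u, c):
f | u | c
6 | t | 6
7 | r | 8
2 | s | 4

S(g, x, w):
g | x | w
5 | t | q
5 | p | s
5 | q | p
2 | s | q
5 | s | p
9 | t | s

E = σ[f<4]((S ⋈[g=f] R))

σ filters on f, owned by the right side.
E' = (S ⋈[g=f] σ[f<4](R))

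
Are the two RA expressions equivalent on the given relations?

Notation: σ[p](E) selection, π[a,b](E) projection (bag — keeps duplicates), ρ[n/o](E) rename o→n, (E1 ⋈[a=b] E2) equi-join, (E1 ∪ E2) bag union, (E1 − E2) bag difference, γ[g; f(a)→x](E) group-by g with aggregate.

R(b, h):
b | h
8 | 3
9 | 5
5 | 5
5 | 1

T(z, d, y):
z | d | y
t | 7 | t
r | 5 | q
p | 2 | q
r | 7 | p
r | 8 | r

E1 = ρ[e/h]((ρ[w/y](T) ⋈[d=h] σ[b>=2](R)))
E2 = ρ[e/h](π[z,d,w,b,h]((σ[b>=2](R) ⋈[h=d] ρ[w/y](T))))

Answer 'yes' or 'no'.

E1 subexpression sizes:
  T → 5
  ρ[w/y](T) → 5
  R → 4
  σ[b>=2](R) → 4
  (ρ[w/y](T) ⋈[d=h] σ[b>=2](R)) → 2
  ρ[e/h]((ρ[w/y](T) ⋈[d=h] σ[b>=2](R))) → 2
E2 subexpression sizes:
  R → 4
  σ[b>=2](R) → 4
  T → 5
  ρ[w/y](T) → 5
  (σ[b>=2](R) ⋈[h=d] ρ[w/y](T)) → 2
  π[z,d,w,b,h]((σ[b>=2](R) ⋈[h=d] ρ[w/y](T))) → 2
  ρ[e/h](π[z,d,w,b,h]((σ[b>=2](R) ⋈[h=d] ρ[w/y](T)))) → 2

E1 and E2 produce the same multiset:
z | d | w | b | e
r | 5 | q | 5 | 5
r | 5 | q | 9 | 5

yes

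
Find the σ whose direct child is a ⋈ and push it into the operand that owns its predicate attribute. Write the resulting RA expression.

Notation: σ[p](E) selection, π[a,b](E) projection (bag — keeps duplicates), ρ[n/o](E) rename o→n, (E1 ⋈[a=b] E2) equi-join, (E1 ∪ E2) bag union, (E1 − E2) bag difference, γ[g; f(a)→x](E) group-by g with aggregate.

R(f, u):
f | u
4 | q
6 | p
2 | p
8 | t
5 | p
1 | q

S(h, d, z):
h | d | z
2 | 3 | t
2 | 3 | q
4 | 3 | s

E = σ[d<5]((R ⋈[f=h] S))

σ filters on d, owned by the right side.
E' = (R ⋈[f=h] σ[d<5](S))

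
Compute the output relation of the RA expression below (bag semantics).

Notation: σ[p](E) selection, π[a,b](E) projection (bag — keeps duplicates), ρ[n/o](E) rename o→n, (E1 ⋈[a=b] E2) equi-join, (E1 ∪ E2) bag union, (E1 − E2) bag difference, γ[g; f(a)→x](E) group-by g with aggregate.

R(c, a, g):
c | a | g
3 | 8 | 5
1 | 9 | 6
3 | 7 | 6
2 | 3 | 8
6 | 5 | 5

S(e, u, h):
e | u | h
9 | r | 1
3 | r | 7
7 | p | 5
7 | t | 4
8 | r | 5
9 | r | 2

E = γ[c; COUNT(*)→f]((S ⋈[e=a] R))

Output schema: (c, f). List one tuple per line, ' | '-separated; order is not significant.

Subexpression sizes:
  S → 6
  R → 5
  (S ⋈[e=a] R) → 6
  γ[c; COUNT(*)→f]((S ⋈[e=a] R)) → 3

== RESULT ==
c | f
1 | 2
2 | 1
3 | 3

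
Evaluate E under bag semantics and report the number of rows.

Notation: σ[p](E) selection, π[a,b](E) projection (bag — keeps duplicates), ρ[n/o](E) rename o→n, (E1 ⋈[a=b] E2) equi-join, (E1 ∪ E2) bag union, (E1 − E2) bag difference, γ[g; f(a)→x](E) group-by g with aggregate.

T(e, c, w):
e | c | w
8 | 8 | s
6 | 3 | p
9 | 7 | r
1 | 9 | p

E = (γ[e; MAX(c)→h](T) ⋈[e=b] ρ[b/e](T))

Per-node cardinality:
  T → 4
  γ[e; MAX(c)→h](T) → 4
  T → 4
  ρ[b/e](T) → 4
  (γ[e; MAX(c)→h](T) ⋈[e=b] ρ[b/e](T)) → 4

|E| = 4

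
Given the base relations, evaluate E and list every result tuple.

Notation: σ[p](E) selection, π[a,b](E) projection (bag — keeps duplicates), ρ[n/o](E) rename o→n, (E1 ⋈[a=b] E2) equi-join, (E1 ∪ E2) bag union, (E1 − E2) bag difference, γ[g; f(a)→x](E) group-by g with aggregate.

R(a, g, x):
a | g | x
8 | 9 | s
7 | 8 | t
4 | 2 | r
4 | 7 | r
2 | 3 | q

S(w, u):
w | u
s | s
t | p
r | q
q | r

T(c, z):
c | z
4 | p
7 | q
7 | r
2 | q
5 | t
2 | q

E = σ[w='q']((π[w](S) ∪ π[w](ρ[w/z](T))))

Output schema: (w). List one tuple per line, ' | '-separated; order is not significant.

Subexpression sizes:
  S → 4
  π[w](S) → 4
  T → 6
  ρ[w/z](T) → 6
  π[w](ρ[w/z](T)) → 6
  (π[w](S) ∪ π[w](ρ[w/z](T))) → 10
  σ[w='q']((π[w](S) ∪ π[w](ρ[w/z](T)))) → 4

== RESULT ==
w
q
q
q
q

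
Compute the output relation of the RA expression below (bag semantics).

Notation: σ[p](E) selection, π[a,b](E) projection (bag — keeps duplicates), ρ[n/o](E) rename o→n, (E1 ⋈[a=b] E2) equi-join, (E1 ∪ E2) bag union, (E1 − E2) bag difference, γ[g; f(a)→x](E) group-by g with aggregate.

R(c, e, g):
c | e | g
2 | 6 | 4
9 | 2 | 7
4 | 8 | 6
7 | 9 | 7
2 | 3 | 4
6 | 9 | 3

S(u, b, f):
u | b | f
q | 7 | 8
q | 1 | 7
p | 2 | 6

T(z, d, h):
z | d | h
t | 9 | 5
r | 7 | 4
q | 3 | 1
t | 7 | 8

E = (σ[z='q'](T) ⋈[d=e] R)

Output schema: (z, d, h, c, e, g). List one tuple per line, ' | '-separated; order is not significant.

Row counts bottom-up:
  T → 4
  σ[z='q'](T) → 1
  R → 6
  (σ[z='q'](T) ⋈[d=e] R) → 1

== RESULT ==
z | d | h | c | e | g
q | 3 | 1 | 2 | 3 | 4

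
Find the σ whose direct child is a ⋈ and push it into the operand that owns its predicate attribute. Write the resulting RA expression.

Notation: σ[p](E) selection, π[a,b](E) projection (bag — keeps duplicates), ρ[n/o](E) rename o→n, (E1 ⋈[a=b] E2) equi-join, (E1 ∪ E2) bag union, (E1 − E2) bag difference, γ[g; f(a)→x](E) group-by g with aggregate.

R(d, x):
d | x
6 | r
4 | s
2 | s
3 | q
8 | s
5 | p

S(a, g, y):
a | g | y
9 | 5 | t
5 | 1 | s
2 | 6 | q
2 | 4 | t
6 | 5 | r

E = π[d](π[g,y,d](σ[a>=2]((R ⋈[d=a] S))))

σ filters on a, owned by the right side.
E' = π[d](π[g,y,d]((R ⋈[d=a] σ[a>=2](S))))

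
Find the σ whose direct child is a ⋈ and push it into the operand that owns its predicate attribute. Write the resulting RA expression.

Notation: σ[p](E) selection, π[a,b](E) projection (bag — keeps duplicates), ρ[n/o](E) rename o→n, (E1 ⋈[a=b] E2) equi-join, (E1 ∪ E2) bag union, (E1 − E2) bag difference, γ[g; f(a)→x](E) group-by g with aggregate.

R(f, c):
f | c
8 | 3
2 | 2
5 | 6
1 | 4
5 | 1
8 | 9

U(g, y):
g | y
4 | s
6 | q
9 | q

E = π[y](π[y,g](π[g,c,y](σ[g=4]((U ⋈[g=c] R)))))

σ filters on g, owned by the left side.
E' = π[y](π[y,g](π[g,c,y]((σ[g=4](U) ⋈[g=c] R))))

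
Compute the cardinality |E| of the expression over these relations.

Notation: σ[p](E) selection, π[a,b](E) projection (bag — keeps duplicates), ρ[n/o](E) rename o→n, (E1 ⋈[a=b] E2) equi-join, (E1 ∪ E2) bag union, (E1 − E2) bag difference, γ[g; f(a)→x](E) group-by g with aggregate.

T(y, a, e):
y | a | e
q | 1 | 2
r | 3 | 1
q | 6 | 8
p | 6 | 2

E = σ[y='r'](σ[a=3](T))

Stepwise |·|:
  T → 4
  σ[a=3](T) → 1
  σ[y='r'](σ[a=3](T)) → 1

|E| = 1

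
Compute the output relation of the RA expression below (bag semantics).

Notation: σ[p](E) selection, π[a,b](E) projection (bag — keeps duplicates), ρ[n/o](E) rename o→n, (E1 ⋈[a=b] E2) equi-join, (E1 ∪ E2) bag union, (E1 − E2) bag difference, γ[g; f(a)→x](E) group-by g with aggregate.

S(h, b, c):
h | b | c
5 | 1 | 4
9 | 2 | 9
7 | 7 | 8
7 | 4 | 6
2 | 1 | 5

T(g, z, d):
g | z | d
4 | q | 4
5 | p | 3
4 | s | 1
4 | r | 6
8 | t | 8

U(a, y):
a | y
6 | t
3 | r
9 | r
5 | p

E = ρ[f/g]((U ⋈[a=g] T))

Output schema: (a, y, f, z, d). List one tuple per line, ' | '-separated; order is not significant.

Row counts bottom-up:
  U → 4
  T → 5
  (U ⋈[a=g] T) → 1
  ρ[f/g]((U ⋈[a=g] T)) → 1

== RESULT ==
a | y | f | z | d
5 | p | 5 | p | 3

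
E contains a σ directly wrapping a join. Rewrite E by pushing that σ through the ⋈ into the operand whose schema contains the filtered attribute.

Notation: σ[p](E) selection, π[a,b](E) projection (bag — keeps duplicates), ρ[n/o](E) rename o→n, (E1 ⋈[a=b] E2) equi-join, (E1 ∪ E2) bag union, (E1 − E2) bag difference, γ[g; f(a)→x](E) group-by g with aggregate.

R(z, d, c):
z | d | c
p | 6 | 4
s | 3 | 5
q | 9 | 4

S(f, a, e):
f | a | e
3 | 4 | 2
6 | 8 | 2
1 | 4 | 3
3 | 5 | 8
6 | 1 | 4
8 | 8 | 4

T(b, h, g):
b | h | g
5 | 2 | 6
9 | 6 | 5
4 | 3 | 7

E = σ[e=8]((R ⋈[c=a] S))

σ filters on e, owned by the right side.
E' = (R ⋈[c=a] σ[e=8](S))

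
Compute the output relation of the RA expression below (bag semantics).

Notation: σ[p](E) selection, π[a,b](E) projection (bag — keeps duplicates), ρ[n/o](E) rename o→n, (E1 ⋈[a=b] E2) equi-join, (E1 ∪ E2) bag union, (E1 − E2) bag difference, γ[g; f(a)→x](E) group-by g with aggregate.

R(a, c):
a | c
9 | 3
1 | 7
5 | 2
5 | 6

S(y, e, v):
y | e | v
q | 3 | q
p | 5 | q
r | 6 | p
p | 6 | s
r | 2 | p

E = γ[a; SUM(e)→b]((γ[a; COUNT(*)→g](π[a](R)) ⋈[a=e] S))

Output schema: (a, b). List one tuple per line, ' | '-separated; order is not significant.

Per-node cardinality:
  R → 4
  π[a](R) → 4
  γ[a; COUNT(*)→g](π[a](R)) → 3
  S → 5
  (γ[a; COUNT(*)→g](π[a](R)) ⋈[a=e] S) → 1
  γ[a; SUM(e)→b]((γ[a; COUNT(*)→g](π[a](R)) ⋈[a=e] S)) → 1

== RESULT ==
a | b
5 | 5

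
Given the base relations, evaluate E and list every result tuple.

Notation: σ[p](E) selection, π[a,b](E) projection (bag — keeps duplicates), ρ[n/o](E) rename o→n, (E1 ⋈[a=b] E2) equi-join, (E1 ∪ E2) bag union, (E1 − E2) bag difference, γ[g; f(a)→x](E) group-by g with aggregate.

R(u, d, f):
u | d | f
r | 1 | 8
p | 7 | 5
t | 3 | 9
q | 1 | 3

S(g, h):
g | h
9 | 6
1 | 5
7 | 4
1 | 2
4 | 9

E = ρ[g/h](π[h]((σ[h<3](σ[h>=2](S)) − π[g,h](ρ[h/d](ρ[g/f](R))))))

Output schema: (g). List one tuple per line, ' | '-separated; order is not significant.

Per-node cardinality:
  S → 5
  σ[h>=2](S) → 5
  σ[h<3](σ[h>=2](S)) → 1
  R → 4
  ρ[g/f](R) → 4
  ρ[h/d](ρ[g/f](R)) → 4
  π[g,h](ρ[h/d](ρ[g/f](R))) → 4
  (σ[h<3](σ[h>=2](S)) − π[g,h](ρ[h/d](ρ[g/f](R)))) → 1
  π[h]((σ[h<3](σ[h>=2](S)) − π[g,h](ρ[h/d](ρ[g/f](R))))) → 1
  ρ[g/h](π[h]((σ[h<3](σ[h>=2](S)) − π[g,h](ρ[h/d](ρ[g/f](R)))))) → 1

== RESULT ==
g
2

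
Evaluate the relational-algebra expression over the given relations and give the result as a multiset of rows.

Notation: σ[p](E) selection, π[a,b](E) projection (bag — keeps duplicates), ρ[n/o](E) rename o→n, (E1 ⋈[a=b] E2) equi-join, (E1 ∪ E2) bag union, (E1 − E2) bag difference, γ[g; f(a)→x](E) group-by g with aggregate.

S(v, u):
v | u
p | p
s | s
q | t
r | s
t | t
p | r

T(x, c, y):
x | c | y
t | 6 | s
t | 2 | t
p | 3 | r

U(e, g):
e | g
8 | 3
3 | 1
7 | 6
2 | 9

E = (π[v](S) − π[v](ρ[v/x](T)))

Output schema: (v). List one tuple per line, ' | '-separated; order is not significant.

Stepwise |·|:
  S → 6
  π[v](S) → 6
  T → 3
  ρ[v/x](T) → 3
  π[v](ρ[v/x](T)) → 3
  (π[v](S) − π[v](ρ[v/x](T))) → 4

== RESULT ==
v
p
q
r
s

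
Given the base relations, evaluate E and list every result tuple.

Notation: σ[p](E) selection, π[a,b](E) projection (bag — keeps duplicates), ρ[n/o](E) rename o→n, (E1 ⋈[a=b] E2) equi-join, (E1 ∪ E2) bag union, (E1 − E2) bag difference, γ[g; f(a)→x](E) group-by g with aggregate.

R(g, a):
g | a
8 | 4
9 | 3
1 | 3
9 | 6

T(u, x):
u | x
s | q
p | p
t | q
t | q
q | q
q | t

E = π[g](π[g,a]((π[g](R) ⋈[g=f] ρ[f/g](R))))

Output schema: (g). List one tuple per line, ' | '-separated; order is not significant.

Stepwise |·|:
  R → 4
  π[g](R) → 4
  R → 4
  ρ[f/g](R) → 4
  (π[g](R) ⋈[g=f] ρ[f/g](R)) → 6
  π[g,a]((π[g](R) ⋈[g=f] ρ[f/g](R))) → 6
  π[g](π[g,a]((π[g](R) ⋈[g=f] ρ[f/g](R)))) → 6

== RESULT ==
g
1
8
9
9
9
9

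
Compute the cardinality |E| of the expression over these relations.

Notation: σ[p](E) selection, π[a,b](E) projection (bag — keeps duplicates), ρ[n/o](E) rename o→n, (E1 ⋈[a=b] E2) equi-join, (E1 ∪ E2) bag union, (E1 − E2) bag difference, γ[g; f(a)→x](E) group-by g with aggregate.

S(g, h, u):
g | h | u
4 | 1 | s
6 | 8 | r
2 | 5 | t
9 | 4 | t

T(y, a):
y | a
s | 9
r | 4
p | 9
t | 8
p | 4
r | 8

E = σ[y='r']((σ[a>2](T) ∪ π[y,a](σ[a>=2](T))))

Subexpression sizes:
  T → 6
  σ[a>2](T) → 6
  T → 6
  σ[a>=2](T) → 6
  π[y,a](σ[a>=2](T)) → 6
  (σ[a>2](T) ∪ π[y,a](σ[a>=2](T))) → 12
  σ[y='r']((σ[a>2](T) ∪ π[y,a](σ[a>=2](T)))) → 4

|E| = 4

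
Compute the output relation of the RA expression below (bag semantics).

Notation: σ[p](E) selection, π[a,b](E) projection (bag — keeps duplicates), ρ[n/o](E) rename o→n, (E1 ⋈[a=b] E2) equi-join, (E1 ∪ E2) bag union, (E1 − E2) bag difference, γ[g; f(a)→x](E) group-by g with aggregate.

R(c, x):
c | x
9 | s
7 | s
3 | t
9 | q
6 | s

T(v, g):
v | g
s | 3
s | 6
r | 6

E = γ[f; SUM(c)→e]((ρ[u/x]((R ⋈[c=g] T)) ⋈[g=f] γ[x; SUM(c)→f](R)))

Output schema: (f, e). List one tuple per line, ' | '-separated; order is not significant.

Row counts bottom-up:
  R → 5
  T → 3
  (R ⋈[c=g] T) → 3
  ρ[u/x]((R ⋈[c=g] T)) → 3
  R → 5
  γ[x; SUM(c)→f](R) → 3
  (ρ[u/x]((R ⋈[c=g] T)) ⋈[g=f] γ[x; SUM(c)→f](R)) → 1
  γ[f; SUM(c)→e]((ρ[u/x]((R ⋈[c=g] T)) ⋈[g=f] γ[x; SUM(c)→f](R))) → 1

== RESULT ==
f | e
3 | 3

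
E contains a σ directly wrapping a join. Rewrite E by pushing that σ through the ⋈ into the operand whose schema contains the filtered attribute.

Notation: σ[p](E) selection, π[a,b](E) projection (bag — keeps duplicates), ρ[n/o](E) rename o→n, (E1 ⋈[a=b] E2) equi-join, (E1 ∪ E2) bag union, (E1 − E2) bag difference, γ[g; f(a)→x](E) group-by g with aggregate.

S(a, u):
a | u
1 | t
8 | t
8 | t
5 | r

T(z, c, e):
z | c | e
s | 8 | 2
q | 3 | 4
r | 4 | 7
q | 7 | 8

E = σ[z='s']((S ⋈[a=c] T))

σ filters on z, owned by the right side.
E' = (S ⋈[a=c] σ[z='s'](T))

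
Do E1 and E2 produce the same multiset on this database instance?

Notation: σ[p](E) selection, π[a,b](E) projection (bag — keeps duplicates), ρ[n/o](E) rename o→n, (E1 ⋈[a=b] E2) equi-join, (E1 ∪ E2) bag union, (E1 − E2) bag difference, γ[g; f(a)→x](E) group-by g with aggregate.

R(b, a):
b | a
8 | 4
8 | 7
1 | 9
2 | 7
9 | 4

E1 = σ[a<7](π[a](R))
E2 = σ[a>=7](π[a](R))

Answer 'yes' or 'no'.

E1 stepwise |·|:
  R → 5
  π[a](R) → 5
  σ[a<7](π[a](R)) → 2
E2 stepwise |·|:
  R → 5
  π[a](R) → 5
  σ[a>=7](π[a](R)) → 3

E1 result:
a
4
4
E2 result:
a
7
7
9
Witness: (7,) appears 0× in E1 but 2× in E2.

no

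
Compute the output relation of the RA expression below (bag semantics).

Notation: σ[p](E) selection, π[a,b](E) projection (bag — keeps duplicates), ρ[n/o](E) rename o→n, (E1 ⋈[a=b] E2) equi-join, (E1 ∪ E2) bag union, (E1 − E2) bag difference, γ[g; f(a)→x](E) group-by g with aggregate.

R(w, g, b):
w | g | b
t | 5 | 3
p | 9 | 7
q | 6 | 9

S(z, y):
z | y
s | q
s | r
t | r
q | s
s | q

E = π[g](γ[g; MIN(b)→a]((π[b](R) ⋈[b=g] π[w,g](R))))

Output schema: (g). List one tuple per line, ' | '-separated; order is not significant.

Row counts bottom-up:
  R → 3
  π[b](R) → 3
  R → 3
  π[w,g](R) → 3
  (π[b](R) ⋈[b=g] π[w,g](R)) → 1
  γ[g; MIN(b)→a]((π[b](R) ⋈[b=g] π[w,g](R))) → 1
  π[g](γ[g; MIN(b)→a]((π[b](R) ⋈[b=g] π[w,g](R)))) → 1

== RESULT ==
g
9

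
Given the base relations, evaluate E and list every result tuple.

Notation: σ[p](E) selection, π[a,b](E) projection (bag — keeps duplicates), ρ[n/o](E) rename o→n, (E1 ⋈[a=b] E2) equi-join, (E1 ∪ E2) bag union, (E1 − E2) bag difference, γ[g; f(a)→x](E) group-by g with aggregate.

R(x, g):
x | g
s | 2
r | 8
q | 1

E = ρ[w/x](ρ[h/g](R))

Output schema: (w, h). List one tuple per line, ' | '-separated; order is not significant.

Subexpression sizes:
  R → 3
  ρ[h/g](R) → 3
  ρ[w/x](ρ[h/g](R)) → 3

== RESULT ==
w | h
q | 1
r | 8
s | 2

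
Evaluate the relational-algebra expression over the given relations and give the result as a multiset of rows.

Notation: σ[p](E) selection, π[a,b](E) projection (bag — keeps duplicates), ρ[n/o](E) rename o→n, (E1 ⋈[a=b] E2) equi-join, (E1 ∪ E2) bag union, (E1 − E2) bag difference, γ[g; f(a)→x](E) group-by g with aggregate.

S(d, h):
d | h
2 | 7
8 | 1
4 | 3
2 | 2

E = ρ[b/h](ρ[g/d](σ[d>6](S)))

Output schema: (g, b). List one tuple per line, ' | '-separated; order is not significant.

Stepwise |·|:
  S → 4
  σ[d>6](S) → 1
  ρ[g/d](σ[d>6](S)) → 1
  ρ[b/h](ρ[g/d](σ[d>6](S))) → 1

== RESULT ==
g | b
8 | 1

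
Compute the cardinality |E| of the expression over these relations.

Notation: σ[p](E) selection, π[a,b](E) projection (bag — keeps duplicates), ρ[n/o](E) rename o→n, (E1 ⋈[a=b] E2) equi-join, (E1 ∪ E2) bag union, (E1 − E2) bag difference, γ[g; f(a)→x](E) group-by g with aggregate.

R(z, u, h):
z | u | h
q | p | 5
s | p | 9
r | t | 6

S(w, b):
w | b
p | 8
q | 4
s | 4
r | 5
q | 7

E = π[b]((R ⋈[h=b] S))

Stepwise |·|:
  R → 3
  S → 5
  (R ⋈[h=b] S) → 1
  π[b]((R ⋈[h=b] S)) → 1

|E| = 1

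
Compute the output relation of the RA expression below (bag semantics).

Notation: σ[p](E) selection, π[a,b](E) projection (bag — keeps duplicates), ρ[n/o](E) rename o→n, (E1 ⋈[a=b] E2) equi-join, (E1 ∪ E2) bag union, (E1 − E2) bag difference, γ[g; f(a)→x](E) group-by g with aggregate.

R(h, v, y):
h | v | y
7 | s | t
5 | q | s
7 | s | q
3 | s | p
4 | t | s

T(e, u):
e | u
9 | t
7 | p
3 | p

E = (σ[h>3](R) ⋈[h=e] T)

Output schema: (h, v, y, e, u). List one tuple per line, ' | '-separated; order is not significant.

Row counts bottom-up:
  R → 5
  σ[h>3](R) → 4
  T → 3
  (σ[h>3](R) ⋈[h=e] T) → 2

== RESULT ==
h | v | y | e | u
7 | s | q | 7 | p
7 | s | t | 7 | p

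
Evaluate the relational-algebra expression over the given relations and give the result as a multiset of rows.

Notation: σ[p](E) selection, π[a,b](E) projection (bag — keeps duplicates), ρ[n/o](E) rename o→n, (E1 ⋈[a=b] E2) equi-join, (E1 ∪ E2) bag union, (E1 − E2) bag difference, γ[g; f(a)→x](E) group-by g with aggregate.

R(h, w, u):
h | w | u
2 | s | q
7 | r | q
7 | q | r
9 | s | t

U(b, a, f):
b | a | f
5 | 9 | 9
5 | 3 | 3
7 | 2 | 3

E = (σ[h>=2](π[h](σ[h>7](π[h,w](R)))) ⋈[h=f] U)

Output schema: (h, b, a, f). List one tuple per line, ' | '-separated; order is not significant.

Stepwise |·|:
  R → 4
  π[h,w](R) → 4
  σ[h>7](π[h,w](R)) → 1
  π[h](σ[h>7](π[h,w](R))) → 1
  σ[h>=2](π[h](σ[h>7](π[h,w](R)))) → 1
  U → 3
  (σ[h>=2](π[h](σ[h>7](π[h,w](R)))) ⋈[h=f] U) → 1

== RESULT ==
h | b | a | f
9 | 5 | 9 | 9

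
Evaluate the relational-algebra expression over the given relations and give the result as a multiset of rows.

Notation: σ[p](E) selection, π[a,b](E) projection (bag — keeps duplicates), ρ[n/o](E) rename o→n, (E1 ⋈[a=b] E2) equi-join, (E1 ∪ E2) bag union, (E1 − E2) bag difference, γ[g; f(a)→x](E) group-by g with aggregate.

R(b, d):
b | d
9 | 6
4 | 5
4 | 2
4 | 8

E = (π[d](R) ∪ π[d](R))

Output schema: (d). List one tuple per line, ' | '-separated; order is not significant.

Subexpression sizes:
  R → 4
  π[d](R) → 4
  R → 4
  π[d](R) → 4
  (π[d](R) ∪ π[d](R)) → 8

== RESULT ==
d
2
2
5
5
6
6
8
8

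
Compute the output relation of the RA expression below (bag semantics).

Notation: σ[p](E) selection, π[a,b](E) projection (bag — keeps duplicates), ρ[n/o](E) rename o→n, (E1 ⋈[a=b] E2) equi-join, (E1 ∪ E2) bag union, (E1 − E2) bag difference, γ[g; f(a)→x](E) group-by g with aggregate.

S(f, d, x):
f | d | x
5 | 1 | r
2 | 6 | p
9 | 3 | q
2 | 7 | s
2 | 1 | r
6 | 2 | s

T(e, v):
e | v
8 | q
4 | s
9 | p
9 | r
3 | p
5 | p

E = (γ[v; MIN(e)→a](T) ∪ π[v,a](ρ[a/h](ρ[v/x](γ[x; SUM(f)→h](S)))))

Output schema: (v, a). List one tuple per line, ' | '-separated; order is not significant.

Row counts bottom-up:
  T → 6
  γ[v; MIN(e)→a](T) → 4
  S → 6
  γ[x; SUM(f)→h](S) → 4
  ρ[v/x](γ[x; SUM(f)→h](S)) → 4
  ρ[a/h](ρ[v/x](γ[x; SUM(f)→h](S))) → 4
  π[v,a](ρ[a/h](ρ[v/x](γ[x; SUM(f)→h](S)))) → 4
  (γ[v; MIN(e)→a](T) ∪ π[v,a](ρ[a/h](ρ[v/x](γ[x; SUM(f)→h](S))))) → 8

== RESULT ==
v | a
p | 2
p | 3
q | 8
q | 9
r | 7
r | 9
s | 4
s | 8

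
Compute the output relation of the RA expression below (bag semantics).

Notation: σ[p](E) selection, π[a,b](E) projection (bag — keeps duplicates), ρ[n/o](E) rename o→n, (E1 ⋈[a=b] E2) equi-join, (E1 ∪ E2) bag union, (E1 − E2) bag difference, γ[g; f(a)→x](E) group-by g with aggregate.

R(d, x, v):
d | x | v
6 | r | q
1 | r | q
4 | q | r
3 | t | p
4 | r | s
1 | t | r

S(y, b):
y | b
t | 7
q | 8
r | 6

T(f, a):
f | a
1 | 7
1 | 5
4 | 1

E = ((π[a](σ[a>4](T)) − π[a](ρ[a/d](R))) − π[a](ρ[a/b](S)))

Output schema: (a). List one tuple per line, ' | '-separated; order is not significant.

Per-node cardinality:
  T → 3
  σ[a>4](T) → 2
  π[a](σ[a>4](T)) → 2
  R → 6
  ρ[a/d](R) → 6
  π[a](ρ[a/d](R)) → 6
  (π[a](σ[a>4](T)) − π[a](ρ[a/d](R))) → 2
  S → 3
  ρ[a/b](S) → 3
  π[a](ρ[a/b](S)) → 3
  ((π[a](σ[a>4](T)) − π[a](ρ[a/d](R))) − π[a](ρ[a/b](S))) → 1

== RESULT ==
a
5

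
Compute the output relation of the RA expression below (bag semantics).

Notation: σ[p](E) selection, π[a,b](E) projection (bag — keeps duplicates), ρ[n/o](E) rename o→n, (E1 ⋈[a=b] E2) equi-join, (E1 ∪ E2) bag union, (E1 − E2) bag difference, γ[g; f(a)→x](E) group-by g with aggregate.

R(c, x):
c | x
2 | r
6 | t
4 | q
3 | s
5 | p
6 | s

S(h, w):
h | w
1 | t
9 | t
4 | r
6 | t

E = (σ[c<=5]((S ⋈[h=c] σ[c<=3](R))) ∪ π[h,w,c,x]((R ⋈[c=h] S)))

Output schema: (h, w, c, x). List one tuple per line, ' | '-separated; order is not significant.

Per-node cardinality:
  S → 4
  R → 6
  σ[c<=3](R) → 2
  (S ⋈[h=c] σ[c<=3](R)) → 0
  σ[c<=5]((S ⋈[h=c] σ[c<=3](R))) → 0
  R → 6
  S → 4
  (R ⋈[c=h] S) → 3
  π[h,w,c,x]((R ⋈[c=h] S)) → 3
  (σ[c<=5]((S ⋈[h=c] σ[c<=3](R))) ∪ π[h,w,c,x]((R ⋈[c=h] S))) → 3

== RESULT ==
h | w | c | x
4 | r | 4 | q
6 | t | 6 | s
6 | t | 6 | t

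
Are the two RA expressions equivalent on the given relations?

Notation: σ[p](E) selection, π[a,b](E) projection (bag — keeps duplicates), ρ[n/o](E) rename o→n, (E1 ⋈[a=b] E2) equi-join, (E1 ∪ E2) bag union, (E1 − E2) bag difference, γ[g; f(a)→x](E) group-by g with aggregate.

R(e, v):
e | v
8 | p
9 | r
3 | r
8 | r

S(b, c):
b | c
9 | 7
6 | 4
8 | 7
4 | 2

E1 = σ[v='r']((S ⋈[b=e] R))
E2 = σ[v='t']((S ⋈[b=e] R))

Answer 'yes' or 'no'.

E1 row counts bottom-up:
  S → 4
  R → 4
  (S ⋈[b=e] R) → 3
  σ[v='r']((S ⋈[b=e] R)) → 2
E2 row counts bottom-up:
  S → 4
  R → 4
  (S ⋈[b=e] R) → 3
  σ[v='t']((S ⋈[b=e] R)) → 0

E1 result:
b | c | e | v
8 | 7 | 8 | r
9 | 7 | 9 | r
E2 result:
b | c | e | v
(0 rows)
Witness: (8, 7, 8, 'r') appears 1× in E1 but 0× in E2.

no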